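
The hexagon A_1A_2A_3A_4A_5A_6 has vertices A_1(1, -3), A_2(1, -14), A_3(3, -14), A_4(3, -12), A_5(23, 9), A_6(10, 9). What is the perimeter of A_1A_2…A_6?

|A_1A_2| = √((0)² + (-11)²) = √121 = 11
|A_2A_3| = √((2)² + (0)²) = √4 = 2
|A_3A_4| = √((0)² + (2)²) = √4 = 2
|A_4A_5| = √((20)² + (21)²) = √841 = 29
|A_5A_6| = √((-13)² + (0)²) = √169 = 13
|A_6A_1| = √((-9)² + (-12)²) = √225 = 15
Perimeter = 11 + 2 + 2 + 29 + 13 + 15 = 72.

72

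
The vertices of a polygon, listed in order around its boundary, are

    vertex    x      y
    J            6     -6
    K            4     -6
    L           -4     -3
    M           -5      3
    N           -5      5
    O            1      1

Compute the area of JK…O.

53.5

Apply the surveyor's formula: 2A = Σ (x_i·y_{i+1} − x_{i+1}·y_i), indices taken mod 6.
J→K: (6)(-6) − (4)(-6) = -12
K→L: (4)(-3) − (-4)(-6) = -36
L→M: (-4)(3) − (-5)(-3) = -27
M→N: (-5)(5) − (-5)(3) = -10
N→O: (-5)(1) − (1)(5) = -10
O→J: (1)(-6) − (6)(1) = -12
Σ = -107
Area = |Σ|/2 = 53.5.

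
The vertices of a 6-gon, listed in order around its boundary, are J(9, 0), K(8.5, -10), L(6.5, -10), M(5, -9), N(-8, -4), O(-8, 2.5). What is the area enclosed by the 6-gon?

Apply the shoelace formula: 2A = Σ (x_i·y_{i+1} − x_{i+1}·y_i), indices taken mod 6.
Cross-terms: -90, -20, -8.5, -92, -52, -22.5  ⇒  Σ = -285
Area = |Σ|/2 = 142.5.

142.5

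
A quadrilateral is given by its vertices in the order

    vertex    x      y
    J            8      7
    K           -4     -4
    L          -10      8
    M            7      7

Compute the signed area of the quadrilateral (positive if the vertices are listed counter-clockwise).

Apply the surveyor's formula: 2A = Σ (x_i·y_{i+1} − x_{i+1}·y_i), indices taken mod 4.
Σ = (-4) + (-72) + (-126) + (-7) = -209
Signed area = Σ/2 = -104.5 (negative ⇒ clockwise traversal).

-104.5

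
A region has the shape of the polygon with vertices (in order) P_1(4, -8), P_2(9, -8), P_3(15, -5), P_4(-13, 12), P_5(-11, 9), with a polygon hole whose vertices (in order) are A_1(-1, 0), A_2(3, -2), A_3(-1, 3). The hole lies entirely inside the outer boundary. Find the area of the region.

142.5

Outer boundary:
Apply the shoelace formula: 2A = Σ (x_i·y_{i+1} − x_{i+1}·y_i), indices taken mod 5.
P_1→P_2: (4)(-8) − (9)(-8) = 40
P_2→P_3: (9)(-5) − (15)(-8) = 75
P_3→P_4: (15)(12) − (-13)(-5) = 115
P_4→P_5: (-13)(9) − (-11)(12) = 15
P_5→P_1: (-11)(-8) − (4)(9) = 52
Σ = 297
Area = |Σ|/2 = 148.5.
Hole:
Apply Gauss's area formula: 2A = Σ (x_i·y_{i+1} − x_{i+1}·y_i), indices taken mod 3.
Cross-terms: 2, 7, 3  ⇒  Σ = 12
Area = |Σ|/2 = 6.
Net area = 148.5 − 6 = 142.5.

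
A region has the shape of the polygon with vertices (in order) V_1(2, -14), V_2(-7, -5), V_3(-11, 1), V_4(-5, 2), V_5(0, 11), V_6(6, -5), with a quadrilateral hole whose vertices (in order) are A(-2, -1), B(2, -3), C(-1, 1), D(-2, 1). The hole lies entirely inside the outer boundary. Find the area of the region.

185

Outer boundary:
Apply the shoelace (surveyor's) formula: 2A = Σ (x_i·y_{i+1} − x_{i+1}·y_i), indices taken mod 6.
Σ = (-108) + (-62) + (-17) + (-55) + (-66) + (-74) = -382
Area = |Σ|/2 = 191.
Hole:
Apply Gauss's area formula: 2A = Σ (x_i·y_{i+1} − x_{i+1}·y_i), indices taken mod 4.
Σ = (8) + (-1) + (1) + (4) = 12
Area = |Σ|/2 = 6.
Net area = 191 − 6 = 185.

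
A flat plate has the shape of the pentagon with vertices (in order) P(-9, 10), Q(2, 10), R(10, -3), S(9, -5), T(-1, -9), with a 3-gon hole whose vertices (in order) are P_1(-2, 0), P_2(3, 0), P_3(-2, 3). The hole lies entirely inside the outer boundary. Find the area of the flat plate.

200.5

Outer boundary:
P→Q: (-9)(10) − (2)(10) = -110
Q→R: (2)(-3) − (10)(10) = -106
R→S: (10)(-5) − (9)(-3) = -23
S→T: (9)(-9) − (-1)(-5) = -86
T→P: (-1)(10) − (-9)(-9) = -91
Σ = -416
Area = |Σ|/2 = 208.
Hole:
Apply Gauss's area formula: 2A = Σ (x_i·y_{i+1} − x_{i+1}·y_i), indices taken mod 3.
Σ = (0) + (9) + (6) = 15
Area = |Σ|/2 = 7.5.
Net area = 208 − 7.5 = 200.5.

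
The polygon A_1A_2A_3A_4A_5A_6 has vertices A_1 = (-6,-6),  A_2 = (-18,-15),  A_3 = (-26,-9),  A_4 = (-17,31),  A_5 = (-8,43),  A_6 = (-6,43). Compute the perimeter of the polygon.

132

|A_1A_2| = √((-12)² + (-9)²) = √225 = 15
|A_2A_3| = √((-8)² + (6)²) = √100 = 10
|A_3A_4| = √((9)² + (40)²) = √1681 = 41
|A_4A_5| = √((9)² + (12)²) = √225 = 15
|A_5A_6| = √((2)² + (0)²) = √4 = 2
|A_6A_1| = √((0)² + (-49)²) = √2401 = 49
Perimeter = 15 + 10 + 41 + 15 + 2 + 49 = 132.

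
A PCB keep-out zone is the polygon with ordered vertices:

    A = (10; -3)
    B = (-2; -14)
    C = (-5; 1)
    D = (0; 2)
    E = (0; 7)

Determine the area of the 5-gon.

149

Apply Gauss's area formula: 2A = Σ (x_i·y_{i+1} − x_{i+1}·y_i), indices taken mod 5.
Σ = (-146) + (-72) + (-10) + (0) + (-70) = -298
Area = |Σ|/2 = 149.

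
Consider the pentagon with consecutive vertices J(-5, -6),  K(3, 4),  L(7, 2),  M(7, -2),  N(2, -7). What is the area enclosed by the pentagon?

72

Apply the surveyor's formula: 2A = Σ (x_i·y_{i+1} − x_{i+1}·y_i), indices taken mod 5.
Σ = (-2) + (-22) + (-28) + (-45) + (-47) = -144
Area = |Σ|/2 = 72.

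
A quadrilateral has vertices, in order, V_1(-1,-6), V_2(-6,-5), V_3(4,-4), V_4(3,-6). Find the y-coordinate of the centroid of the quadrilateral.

Apply the shoelace formula. First the cross-terms c_i = x_i·y_{i+1} − x_{i+1}·y_i:
  -31, 44, -12, -24  ⇒  2A = -23, A = -11.5.
Then Σ (y_i + y_{i+1})·c_i = 353, so ȳ = 353 / (6·(-11.5)) = -353/69.

-353/69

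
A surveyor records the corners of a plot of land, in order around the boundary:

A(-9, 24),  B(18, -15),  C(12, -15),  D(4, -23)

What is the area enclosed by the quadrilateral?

357

Σ = (-297) + (-90) + (-216) + (-111) = -714
Area = |Σ|/2 = 357.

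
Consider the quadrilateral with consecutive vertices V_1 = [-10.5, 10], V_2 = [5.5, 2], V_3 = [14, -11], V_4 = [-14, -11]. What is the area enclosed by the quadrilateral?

364

Apply the surveyor's formula: 2A = Σ (x_i·y_{i+1} − x_{i+1}·y_i), indices taken mod 4.
Σ = (-76) + (-88.5) + (-308) + (-255.5) = -728
Area = |Σ|/2 = 364.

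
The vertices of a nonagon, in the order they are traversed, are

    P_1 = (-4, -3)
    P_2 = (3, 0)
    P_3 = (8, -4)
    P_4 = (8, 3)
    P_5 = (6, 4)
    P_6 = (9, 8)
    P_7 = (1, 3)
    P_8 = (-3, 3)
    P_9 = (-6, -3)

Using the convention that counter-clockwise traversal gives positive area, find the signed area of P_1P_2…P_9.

Apply Gauss's area formula: 2A = Σ (x_i·y_{i+1} − x_{i+1}·y_i), indices taken mod 9.
Σ = (9) + (-12) + (56) + (14) + (12) + (19) + (12) + (27) + (6) = 143
Signed area = Σ/2 = 71.5 (positive ⇒ counter-clockwise traversal).

71.5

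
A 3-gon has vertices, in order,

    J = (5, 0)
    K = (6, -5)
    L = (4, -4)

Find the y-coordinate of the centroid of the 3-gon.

-3

Apply the shoelace (surveyor's) formula. First the cross-terms c_i = x_i·y_{i+1} − x_{i+1}·y_i:
  -25, -4, 20  ⇒  2A = -9, A = -4.5.
Then Σ (y_i + y_{i+1})·c_i = 81, so ȳ = 81 / (6·(-4.5)) = -3.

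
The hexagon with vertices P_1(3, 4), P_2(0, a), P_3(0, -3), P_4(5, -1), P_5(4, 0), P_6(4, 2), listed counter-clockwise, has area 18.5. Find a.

0

The doubled signed area Σ (x_i y_{i+1} − x_{i+1} y_i) is linear in a.
With a=0 it equals 37; the coefficient of a is 3 (from the two edges through P_2).
So 3·a + 37 = 2·18.5 = 37 ⇒ a = 0.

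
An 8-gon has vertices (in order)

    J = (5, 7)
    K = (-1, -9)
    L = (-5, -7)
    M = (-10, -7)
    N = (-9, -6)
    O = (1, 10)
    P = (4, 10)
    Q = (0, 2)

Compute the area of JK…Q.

115

J→K: (5)(-9) − (-1)(7) = -38
K→L: (-1)(-7) − (-5)(-9) = -38
L→M: (-5)(-7) − (-10)(-7) = -35
M→N: (-10)(-6) − (-9)(-7) = -3
N→O: (-9)(10) − (1)(-6) = -84
O→P: (1)(10) − (4)(10) = -30
P→Q: (4)(2) − (0)(10) = 8
Q→J: (0)(7) − (5)(2) = -10
Σ = -230
Area = |Σ|/2 = 115.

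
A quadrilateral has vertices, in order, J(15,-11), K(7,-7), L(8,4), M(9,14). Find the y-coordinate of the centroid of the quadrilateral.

-77/59

Apply the surveyor's formula. First the cross-terms c_i = x_i·y_{i+1} − x_{i+1}·y_i:
  -28, 84, 76, -309  ⇒  2A = -177, A = -88.5.
Then Σ (y_i + y_{i+1})·c_i = 693, so ȳ = 693 / (6·(-88.5)) = -77/59.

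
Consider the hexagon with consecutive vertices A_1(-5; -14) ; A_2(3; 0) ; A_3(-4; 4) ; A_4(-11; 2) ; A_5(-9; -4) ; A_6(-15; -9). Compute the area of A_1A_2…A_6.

Σ = (42) + (12) + (36) + (62) + (21) + (165) = 338
Area = |Σ|/2 = 169.

169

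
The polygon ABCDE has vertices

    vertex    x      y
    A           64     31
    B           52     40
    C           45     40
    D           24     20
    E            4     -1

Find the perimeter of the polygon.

|AB| = √((-12)² + (9)²) = √225 = 15
|BC| = √((-7)² + (0)²) = √49 = 7
|CD| = √((-21)² + (-20)²) = √841 = 29
|DE| = √((-20)² + (-21)²) = √841 = 29
|EA| = √((60)² + (32)²) = √4624 = 68
Perimeter = 15 + 7 + 29 + 29 + 68 = 148.

148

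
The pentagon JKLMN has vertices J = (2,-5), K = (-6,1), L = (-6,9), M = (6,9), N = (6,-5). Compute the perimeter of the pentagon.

|JK| = √((-8)² + (6)²) = √100 = 10
|KL| = √((0)² + (8)²) = √64 = 8
|LM| = √((12)² + (0)²) = √144 = 12
|MN| = √((0)² + (-14)²) = √196 = 14
|NJ| = √((-4)² + (0)²) = √16 = 4
Perimeter = 10 + 8 + 12 + 14 + 4 = 48.

48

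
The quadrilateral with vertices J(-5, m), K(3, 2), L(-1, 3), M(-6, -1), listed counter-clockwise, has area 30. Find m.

-5

Write out the shoelace sum; only the two edges meeting at J involve m:
2·Area = [((-6)·m − (-5)·(-1)) + ((-5)·2 − 3·m)] + 30
       = -9·m + 15 = 60
⇒ m = -5.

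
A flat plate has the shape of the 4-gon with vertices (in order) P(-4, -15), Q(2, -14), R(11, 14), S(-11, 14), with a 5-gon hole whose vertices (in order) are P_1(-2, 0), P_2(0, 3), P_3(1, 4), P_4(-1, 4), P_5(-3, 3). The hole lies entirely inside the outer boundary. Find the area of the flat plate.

Outer boundary:
Apply Gauss's area formula: 2A = Σ (x_i·y_{i+1} − x_{i+1}·y_i), indices taken mod 4.
Cross-terms: 86, 182, 308, 221  ⇒  Σ = 797
Area = |Σ|/2 = 398.5.
Hole:
Σ = (-6) + (-3) + (8) + (9) + (6) = 14
Area = |Σ|/2 = 7.
Net area = 398.5 − 7 = 391.5.

391.5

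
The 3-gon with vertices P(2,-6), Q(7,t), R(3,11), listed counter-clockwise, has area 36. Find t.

The doubled signed area Σ (x_i y_{i+1} − x_{i+1} y_i) is linear in t.
With t=0 it equals 79; the coefficient of t is -1 (from the two edges through Q).
So -1·t + 79 = 2·36 = 72 ⇒ t = 7.

7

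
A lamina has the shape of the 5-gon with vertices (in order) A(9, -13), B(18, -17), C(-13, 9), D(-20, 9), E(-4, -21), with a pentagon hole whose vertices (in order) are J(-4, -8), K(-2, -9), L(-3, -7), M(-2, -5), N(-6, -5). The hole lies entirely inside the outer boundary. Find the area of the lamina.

Outer boundary:
Apply the shoelace (surveyor's) formula: 2A = Σ (x_i·y_{i+1} − x_{i+1}·y_i), indices taken mod 5.
Σ = (81) + (-59) + (63) + (456) + (241) = 782
Area = |Σ|/2 = 391.
Hole:
J→K: (-4)(-9) − (-2)(-8) = 20
K→L: (-2)(-7) − (-3)(-9) = -13
L→M: (-3)(-5) − (-2)(-7) = 1
M→N: (-2)(-5) − (-6)(-5) = -20
N→J: (-6)(-8) − (-4)(-5) = 28
Σ = 16
Area = |Σ|/2 = 8.
Net area = 391 − 8 = 383.

383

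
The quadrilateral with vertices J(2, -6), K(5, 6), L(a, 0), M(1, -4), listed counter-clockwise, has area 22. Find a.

Write out the shoelace sum; only the two edges meeting at L involve a:
2·Area = [(5·0 − a·6) + (a·(-4) − 1·0)] + 44
       = -10·a + 44 = 44
⇒ a = 0.

0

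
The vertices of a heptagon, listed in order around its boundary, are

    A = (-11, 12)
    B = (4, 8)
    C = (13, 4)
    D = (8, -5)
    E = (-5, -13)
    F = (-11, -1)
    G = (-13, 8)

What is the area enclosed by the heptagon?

378.5

Apply the shoelace (surveyor's) formula: 2A = Σ (x_i·y_{i+1} − x_{i+1}·y_i), indices taken mod 7.
Σ = (-136) + (-88) + (-97) + (-129) + (-138) + (-101) + (-68) = -757
Area = |Σ|/2 = 378.5.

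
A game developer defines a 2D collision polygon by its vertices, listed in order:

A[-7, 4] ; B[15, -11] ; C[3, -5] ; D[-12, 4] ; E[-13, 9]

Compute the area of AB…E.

Apply Gauss's area formula: 2A = Σ (x_i·y_{i+1} − x_{i+1}·y_i), indices taken mod 5.
Σ = (17) + (-42) + (-48) + (-56) + (11) = -118
Area = |Σ|/2 = 59.

59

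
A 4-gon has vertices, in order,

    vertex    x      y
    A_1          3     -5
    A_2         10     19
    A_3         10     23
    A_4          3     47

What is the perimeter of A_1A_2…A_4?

106

|A_1A_2| = √((7)² + (24)²) = √625 = 25
|A_2A_3| = √((0)² + (4)²) = √16 = 4
|A_3A_4| = √((-7)² + (24)²) = √625 = 25
|A_4A_1| = √((0)² + (-52)²) = √2704 = 52
Perimeter = 25 + 4 + 25 + 52 = 106.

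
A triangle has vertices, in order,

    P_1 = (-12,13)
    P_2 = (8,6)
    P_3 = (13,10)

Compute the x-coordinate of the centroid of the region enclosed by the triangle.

Apply Gauss's area formula. First the cross-terms c_i = x_i·y_{i+1} − x_{i+1}·y_i:
  -176, 2, 289  ⇒  2A = 115, A = 57.5.
Then Σ (x_i + x_{i+1})·c_i = 1035, so x̄ = 1035 / (6·57.5) = 3.

3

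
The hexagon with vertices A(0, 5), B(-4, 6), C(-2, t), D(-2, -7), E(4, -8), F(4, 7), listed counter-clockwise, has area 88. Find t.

Write out the shoelace sum; only the two edges meeting at C involve t:
2·Area = [((-4)·t − (-2)·6) + ((-2)·(-7) − (-2)·t)] + 144
       = -2·t + 170 = 176
⇒ t = -3.

-3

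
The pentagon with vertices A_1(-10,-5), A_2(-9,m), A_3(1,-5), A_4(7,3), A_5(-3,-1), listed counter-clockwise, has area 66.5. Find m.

The doubled signed area Σ (x_i y_{i+1} − x_{i+1} y_i) is linear in m.
With m=0 it equals 45; the coefficient of m is -11 (from the two edges through A_2).
So -11·m + 45 = 2·66.5 = 133 ⇒ m = -8.

-8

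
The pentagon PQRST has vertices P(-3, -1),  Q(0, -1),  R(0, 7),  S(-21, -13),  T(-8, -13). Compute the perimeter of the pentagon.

66

|PQ| = √((3)² + (0)²) = √9 = 3
|QR| = √((0)² + (8)²) = √64 = 8
|RS| = √((-21)² + (-20)²) = √841 = 29
|ST| = √((13)² + (0)²) = √169 = 13
|TP| = √((5)² + (12)²) = √169 = 13
Perimeter = 3 + 8 + 29 + 13 + 13 = 66.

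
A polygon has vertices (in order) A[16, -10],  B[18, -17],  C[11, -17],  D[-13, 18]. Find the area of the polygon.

Apply the shoelace formula: 2A = Σ (x_i·y_{i+1} − x_{i+1}·y_i), indices taken mod 4.
A→B: (16)(-17) − (18)(-10) = -92
B→C: (18)(-17) − (11)(-17) = -119
C→D: (11)(18) − (-13)(-17) = -23
D→A: (-13)(-10) − (16)(18) = -158
Σ = -392
Area = |Σ|/2 = 196.

196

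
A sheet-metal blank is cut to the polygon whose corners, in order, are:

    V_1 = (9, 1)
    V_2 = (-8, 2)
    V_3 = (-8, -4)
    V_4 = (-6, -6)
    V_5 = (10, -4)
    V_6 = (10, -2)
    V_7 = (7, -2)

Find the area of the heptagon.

V_1→V_2: (9)(2) − (-8)(1) = 26
V_2→V_3: (-8)(-4) − (-8)(2) = 48
V_3→V_4: (-8)(-6) − (-6)(-4) = 24
V_4→V_5: (-6)(-4) − (10)(-6) = 84
V_5→V_6: (10)(-2) − (10)(-4) = 20
V_6→V_7: (10)(-2) − (7)(-2) = -6
V_7→V_1: (7)(1) − (9)(-2) = 25
Σ = 221
Area = |Σ|/2 = 110.5.

110.5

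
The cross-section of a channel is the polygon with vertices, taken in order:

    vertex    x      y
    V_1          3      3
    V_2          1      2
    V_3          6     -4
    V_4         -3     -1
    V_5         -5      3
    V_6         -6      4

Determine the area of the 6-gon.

38.5

V_1→V_2: (3)(2) − (1)(3) = 3
V_2→V_3: (1)(-4) − (6)(2) = -16
V_3→V_4: (6)(-1) − (-3)(-4) = -18
V_4→V_5: (-3)(3) − (-5)(-1) = -14
V_5→V_6: (-5)(4) − (-6)(3) = -2
V_6→V_1: (-6)(3) − (3)(4) = -30
Σ = -77
Area = |Σ|/2 = 38.5.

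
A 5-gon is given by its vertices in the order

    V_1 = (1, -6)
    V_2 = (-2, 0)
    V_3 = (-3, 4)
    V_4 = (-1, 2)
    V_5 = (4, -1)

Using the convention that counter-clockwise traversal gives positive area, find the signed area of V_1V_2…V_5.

Apply the shoelace formula: 2A = Σ (x_i·y_{i+1} − x_{i+1}·y_i), indices taken mod 5.
Σ = (-12) + (-8) + (-2) + (-7) + (-23) = -52
Signed area = Σ/2 = -26 (negative ⇒ clockwise traversal).

-26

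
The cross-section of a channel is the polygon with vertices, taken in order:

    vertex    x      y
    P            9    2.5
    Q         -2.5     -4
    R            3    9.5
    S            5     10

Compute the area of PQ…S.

68.25

Apply the surveyor's formula: 2A = Σ (x_i·y_{i+1} − x_{i+1}·y_i), indices taken mod 4.
Cross-terms: -29.75, -11.75, -17.5, -77.5  ⇒  Σ = -136.5
Area = |Σ|/2 = 68.25.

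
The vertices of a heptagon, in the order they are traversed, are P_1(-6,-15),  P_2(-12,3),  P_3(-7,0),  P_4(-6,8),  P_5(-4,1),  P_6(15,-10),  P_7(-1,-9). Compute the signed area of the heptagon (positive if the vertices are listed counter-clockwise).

Apply the surveyor's formula: 2A = Σ (x_i·y_{i+1} − x_{i+1}·y_i), indices taken mod 7.
Σ = (-198) + (21) + (-56) + (26) + (25) + (-145) + (-39) = -366
Signed area = Σ/2 = -183 (negative ⇒ clockwise traversal).

-183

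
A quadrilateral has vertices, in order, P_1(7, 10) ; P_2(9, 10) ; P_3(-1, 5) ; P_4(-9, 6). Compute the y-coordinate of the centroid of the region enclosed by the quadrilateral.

629/87

Apply Gauss's area formula. First the cross-terms c_i = x_i·y_{i+1} − x_{i+1}·y_i:
  -20, 55, 39, -132  ⇒  2A = -58, A = -29.
Then Σ (y_i + y_{i+1})·c_i = -1258, so ȳ = -1258 / (6·(-29)) = 629/87.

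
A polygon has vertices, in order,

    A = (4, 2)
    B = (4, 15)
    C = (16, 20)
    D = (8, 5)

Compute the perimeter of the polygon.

|AB| = √((0)² + (13)²) = √169 = 13
|BC| = √((12)² + (5)²) = √169 = 13
|CD| = √((-8)² + (-15)²) = √289 = 17
|DA| = √((-4)² + (-3)²) = √25 = 5
Perimeter = 13 + 13 + 17 + 5 = 48.

48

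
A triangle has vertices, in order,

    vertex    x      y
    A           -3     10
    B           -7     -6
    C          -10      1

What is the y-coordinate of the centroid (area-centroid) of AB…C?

5/3

Apply the surveyor's formula. First the cross-terms c_i = x_i·y_{i+1} − x_{i+1}·y_i:
  88, -67, -97  ⇒  2A = -76, A = -38.
Then Σ (y_i + y_{i+1})·c_i = -380, so ȳ = -380 / (6·(-38)) = 5/3.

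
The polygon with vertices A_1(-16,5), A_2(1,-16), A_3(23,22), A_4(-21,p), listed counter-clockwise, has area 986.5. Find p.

25

The doubled signed area Σ (x_i y_{i+1} − x_{i+1} y_i) is linear in p.
With p=0 it equals 998; the coefficient of p is 39 (from the two edges through A_4).
So 39·p + 998 = 2·986.5 = 1973 ⇒ p = 25.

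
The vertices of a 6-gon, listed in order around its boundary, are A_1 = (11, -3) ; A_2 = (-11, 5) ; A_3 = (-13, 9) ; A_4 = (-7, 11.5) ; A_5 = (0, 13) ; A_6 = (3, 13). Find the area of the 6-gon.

Apply the shoelace formula: 2A = Σ (x_i·y_{i+1} − x_{i+1}·y_i), indices taken mod 6.
A_1→A_2: (11)(5) − (-11)(-3) = 22
A_2→A_3: (-11)(9) − (-13)(5) = -34
A_3→A_4: (-13)(11.5) − (-7)(9) = -86.5
A_4→A_5: (-7)(13) − (0)(11.5) = -91
A_5→A_6: (0)(13) − (3)(13) = -39
A_6→A_1: (3)(-3) − (11)(13) = -152
Σ = -380.5
Area = |Σ|/2 = 190.25.

190.25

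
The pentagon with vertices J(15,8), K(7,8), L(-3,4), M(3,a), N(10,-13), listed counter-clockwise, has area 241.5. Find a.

-11

The doubled signed area Σ (x_i y_{i+1} − x_{i+1} y_i) is linear in a.
With a=0 it equals 340; the coefficient of a is -13 (from the two edges through M).
So -13·a + 340 = 2·241.5 = 483 ⇒ a = -11.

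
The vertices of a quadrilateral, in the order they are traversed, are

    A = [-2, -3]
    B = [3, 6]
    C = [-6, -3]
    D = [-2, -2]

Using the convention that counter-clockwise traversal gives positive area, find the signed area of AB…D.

Apply the surveyor's formula: 2A = Σ (x_i·y_{i+1} − x_{i+1}·y_i), indices taken mod 4.
Cross-terms: -3, 27, 6, 2  ⇒  Σ = 32
Signed area = Σ/2 = 16 (positive ⇒ counter-clockwise traversal).

16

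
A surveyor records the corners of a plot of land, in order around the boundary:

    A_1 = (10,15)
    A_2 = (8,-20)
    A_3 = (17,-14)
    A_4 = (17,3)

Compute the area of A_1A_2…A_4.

211

Apply Gauss's area formula: 2A = Σ (x_i·y_{i+1} − x_{i+1}·y_i), indices taken mod 4.
Σ = (-320) + (228) + (289) + (225) = 422
Area = |Σ|/2 = 211.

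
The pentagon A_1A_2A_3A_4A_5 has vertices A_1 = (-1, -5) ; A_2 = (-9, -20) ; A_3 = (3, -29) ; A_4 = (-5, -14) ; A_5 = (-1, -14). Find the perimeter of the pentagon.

62

|A_1A_2| = √((-8)² + (-15)²) = √289 = 17
|A_2A_3| = √((12)² + (-9)²) = √225 = 15
|A_3A_4| = √((-8)² + (15)²) = √289 = 17
|A_4A_5| = √((4)² + (0)²) = √16 = 4
|A_5A_1| = √((0)² + (9)²) = √81 = 9
Perimeter = 17 + 15 + 17 + 4 + 9 = 62.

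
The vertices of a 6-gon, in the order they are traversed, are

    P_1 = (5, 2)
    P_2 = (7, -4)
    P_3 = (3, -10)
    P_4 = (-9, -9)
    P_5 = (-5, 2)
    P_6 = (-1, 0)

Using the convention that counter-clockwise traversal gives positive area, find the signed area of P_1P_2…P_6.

-136

Apply the surveyor's formula: 2A = Σ (x_i·y_{i+1} − x_{i+1}·y_i), indices taken mod 6.
Σ = (-34) + (-58) + (-117) + (-63) + (2) + (-2) = -272
Signed area = Σ/2 = -136 (negative ⇒ clockwise traversal).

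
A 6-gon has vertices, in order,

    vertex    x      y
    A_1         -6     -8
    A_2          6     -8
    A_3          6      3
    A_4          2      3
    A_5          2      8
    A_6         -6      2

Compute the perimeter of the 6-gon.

52

|A_1A_2| = √((12)² + (0)²) = √144 = 12
|A_2A_3| = √((0)² + (11)²) = √121 = 11
|A_3A_4| = √((-4)² + (0)²) = √16 = 4
|A_4A_5| = √((0)² + (5)²) = √25 = 5
|A_5A_6| = √((-8)² + (-6)²) = √100 = 10
|A_6A_1| = √((0)² + (-10)²) = √100 = 10
Perimeter = 12 + 11 + 4 + 5 + 10 + 10 = 52.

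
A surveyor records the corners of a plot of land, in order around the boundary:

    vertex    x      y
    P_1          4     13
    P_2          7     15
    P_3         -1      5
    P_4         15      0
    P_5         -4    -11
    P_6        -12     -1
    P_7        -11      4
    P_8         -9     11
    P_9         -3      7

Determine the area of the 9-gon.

295

Apply the shoelace (surveyor's) formula: 2A = Σ (x_i·y_{i+1} − x_{i+1}·y_i), indices taken mod 9.
Cross-terms: -31, 50, -75, -165, -128, -59, -85, -30, -67  ⇒  Σ = -590
Area = |Σ|/2 = 295.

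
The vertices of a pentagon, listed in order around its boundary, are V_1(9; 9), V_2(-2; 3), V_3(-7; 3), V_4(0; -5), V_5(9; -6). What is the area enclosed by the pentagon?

Σ = (45) + (15) + (35) + (45) + (135) = 275
Area = |Σ|/2 = 137.5.

137.5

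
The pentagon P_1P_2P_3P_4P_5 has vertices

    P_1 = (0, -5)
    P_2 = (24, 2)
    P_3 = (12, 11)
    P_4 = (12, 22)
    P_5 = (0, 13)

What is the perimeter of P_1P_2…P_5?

|P_1P_2| = √((24)² + (7)²) = √625 = 25
|P_2P_3| = √((-12)² + (9)²) = √225 = 15
|P_3P_4| = √((0)² + (11)²) = √121 = 11
|P_4P_5| = √((-12)² + (-9)²) = √225 = 15
|P_5P_1| = √((0)² + (-18)²) = √324 = 18
Perimeter = 25 + 15 + 11 + 15 + 18 = 84.

84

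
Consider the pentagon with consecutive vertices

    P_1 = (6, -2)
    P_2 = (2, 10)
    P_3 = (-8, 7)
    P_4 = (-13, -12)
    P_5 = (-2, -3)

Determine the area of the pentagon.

Apply the shoelace (surveyor's) formula: 2A = Σ (x_i·y_{i+1} − x_{i+1}·y_i), indices taken mod 5.
Σ = (64) + (94) + (187) + (15) + (22) = 382
Area = |Σ|/2 = 191.

191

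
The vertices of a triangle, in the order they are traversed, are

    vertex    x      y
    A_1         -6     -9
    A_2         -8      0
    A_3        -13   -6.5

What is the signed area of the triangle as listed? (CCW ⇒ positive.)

29

Cross-terms: -72, 52, 78  ⇒  Σ = 58
Signed area = Σ/2 = 29 (positive ⇒ counter-clockwise traversal).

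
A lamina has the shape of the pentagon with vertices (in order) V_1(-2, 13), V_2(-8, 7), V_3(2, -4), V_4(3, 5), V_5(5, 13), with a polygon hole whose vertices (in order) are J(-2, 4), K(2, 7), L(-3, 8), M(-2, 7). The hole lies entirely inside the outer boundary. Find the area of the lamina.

109.5

Outer boundary:
Apply the surveyor's formula: 2A = Σ (x_i·y_{i+1} − x_{i+1}·y_i), indices taken mod 5.
Σ = (90) + (18) + (22) + (14) + (91) = 235
Area = |Σ|/2 = 117.5.
Hole:
Apply the surveyor's formula: 2A = Σ (x_i·y_{i+1} − x_{i+1}·y_i), indices taken mod 4.
Σ = (-22) + (37) + (-5) + (6) = 16
Area = |Σ|/2 = 8.
Net area = 117.5 − 8 = 109.5.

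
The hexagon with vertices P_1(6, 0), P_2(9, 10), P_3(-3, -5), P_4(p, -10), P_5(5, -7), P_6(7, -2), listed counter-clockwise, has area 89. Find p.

The doubled signed area Σ (x_i y_{i+1} − x_{i+1} y_i) is linear in p.
With p=0 it equals 176; the coefficient of p is -2 (from the two edges through P_4).
So -2·p + 176 = 2·89 = 178 ⇒ p = -1.

-1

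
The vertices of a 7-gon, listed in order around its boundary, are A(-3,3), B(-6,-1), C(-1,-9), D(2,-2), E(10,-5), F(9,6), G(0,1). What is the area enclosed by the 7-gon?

110.5

Apply the shoelace formula: 2A = Σ (x_i·y_{i+1} − x_{i+1}·y_i), indices taken mod 7.
Σ = (21) + (53) + (20) + (10) + (105) + (9) + (3) = 221
Area = |Σ|/2 = 110.5.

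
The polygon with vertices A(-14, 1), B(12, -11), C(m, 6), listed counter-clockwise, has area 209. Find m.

10

The doubled signed area Σ (x_i y_{i+1} − x_{i+1} y_i) is linear in m.
With m=0 it equals 298; the coefficient of m is 12 (from the two edges through C).
So 12·m + 298 = 2·209 = 418 ⇒ m = 10.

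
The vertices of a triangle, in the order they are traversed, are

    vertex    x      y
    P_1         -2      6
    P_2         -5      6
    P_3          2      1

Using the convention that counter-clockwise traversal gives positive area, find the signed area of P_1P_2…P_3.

7.5

Apply Gauss's area formula: 2A = Σ (x_i·y_{i+1} − x_{i+1}·y_i), indices taken mod 3.
Σ = (18) + (-17) + (14) = 15
Signed area = Σ/2 = 7.5 (positive ⇒ counter-clockwise traversal).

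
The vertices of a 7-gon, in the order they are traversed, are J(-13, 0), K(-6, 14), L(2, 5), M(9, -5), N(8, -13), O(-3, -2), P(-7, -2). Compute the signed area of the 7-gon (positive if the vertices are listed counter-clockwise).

Σ = (-182) + (-58) + (-55) + (-77) + (-55) + (-8) + (-26) = -461
Signed area = Σ/2 = -230.5 (negative ⇒ clockwise traversal).

-230.5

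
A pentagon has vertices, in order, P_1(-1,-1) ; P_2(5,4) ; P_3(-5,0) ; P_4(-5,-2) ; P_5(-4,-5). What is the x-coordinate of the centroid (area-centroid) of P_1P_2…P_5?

Apply the shoelace (surveyor's) formula. First the cross-terms c_i = x_i·y_{i+1} − x_{i+1}·y_i:
  1, 20, 10, 17, -1  ⇒  2A = 47, A = 23.5.
Then Σ (x_i + x_{i+1})·c_i = -244, so x̄ = -244 / (6·23.5) = -244/141.

-244/141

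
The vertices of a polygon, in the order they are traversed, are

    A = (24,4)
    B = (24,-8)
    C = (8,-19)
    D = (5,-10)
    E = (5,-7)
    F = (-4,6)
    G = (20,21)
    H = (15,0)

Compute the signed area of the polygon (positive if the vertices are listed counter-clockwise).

-553.5

A→B: (24)(-8) − (24)(4) = -288
B→C: (24)(-19) − (8)(-8) = -392
C→D: (8)(-10) − (5)(-19) = 15
D→E: (5)(-7) − (5)(-10) = 15
E→F: (5)(6) − (-4)(-7) = 2
F→G: (-4)(21) − (20)(6) = -204
G→H: (20)(0) − (15)(21) = -315
H→A: (15)(4) − (24)(0) = 60
Σ = -1107
Signed area = Σ/2 = -553.5 (negative ⇒ clockwise traversal).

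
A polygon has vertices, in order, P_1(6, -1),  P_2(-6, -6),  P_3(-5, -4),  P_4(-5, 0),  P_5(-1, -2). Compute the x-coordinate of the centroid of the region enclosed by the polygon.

Apply Gauss's area formula. First the cross-terms c_i = x_i·y_{i+1} − x_{i+1}·y_i:
  -42, -6, -20, 10, 13  ⇒  2A = -45, A = -22.5.
Then Σ (x_i + x_{i+1})·c_i = 271, so x̄ = 271 / (6·(-22.5)) = -271/135.

-271/135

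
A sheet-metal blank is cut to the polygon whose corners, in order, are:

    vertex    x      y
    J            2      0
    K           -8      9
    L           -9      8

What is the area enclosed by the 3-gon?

9.5

Cross-terms: 18, 17, -16  ⇒  Σ = 19
Area = |Σ|/2 = 9.5.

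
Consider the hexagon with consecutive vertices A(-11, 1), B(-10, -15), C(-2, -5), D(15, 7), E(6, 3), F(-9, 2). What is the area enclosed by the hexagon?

155.5

Apply the shoelace (surveyor's) formula: 2A = Σ (x_i·y_{i+1} − x_{i+1}·y_i), indices taken mod 6.
Cross-terms: 175, 20, 61, 3, 39, 13  ⇒  Σ = 311
Area = |Σ|/2 = 155.5.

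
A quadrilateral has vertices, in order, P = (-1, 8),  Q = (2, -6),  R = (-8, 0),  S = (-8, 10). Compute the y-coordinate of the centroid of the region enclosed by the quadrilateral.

Apply Gauss's area formula. First the cross-terms c_i = x_i·y_{i+1} − x_{i+1}·y_i:
  -10, -48, -80, -54  ⇒  2A = -192, A = -96.
Then Σ (y_i + y_{i+1})·c_i = -1504, so ȳ = -1504 / (6·(-96)) = 47/18.

47/18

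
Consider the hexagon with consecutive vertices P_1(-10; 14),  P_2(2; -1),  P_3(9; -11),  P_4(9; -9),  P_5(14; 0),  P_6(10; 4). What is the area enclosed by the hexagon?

174.5

Apply the shoelace formula: 2A = Σ (x_i·y_{i+1} − x_{i+1}·y_i), indices taken mod 6.
P_1→P_2: (-10)(-1) − (2)(14) = -18
P_2→P_3: (2)(-11) − (9)(-1) = -13
P_3→P_4: (9)(-9) − (9)(-11) = 18
P_4→P_5: (9)(0) − (14)(-9) = 126
P_5→P_6: (14)(4) − (10)(0) = 56
P_6→P_1: (10)(14) − (-10)(4) = 180
Σ = 349
Area = |Σ|/2 = 174.5.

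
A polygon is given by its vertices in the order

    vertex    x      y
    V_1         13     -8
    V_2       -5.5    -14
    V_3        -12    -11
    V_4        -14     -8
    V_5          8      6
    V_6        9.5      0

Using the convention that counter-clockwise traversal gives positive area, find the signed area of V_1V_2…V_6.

Apply Gauss's area formula: 2A = Σ (x_i·y_{i+1} − x_{i+1}·y_i), indices taken mod 6.
Σ = (-226) + (-107.5) + (-58) + (-20) + (-57) + (-76) = -544.5
Signed area = Σ/2 = -272.25 (negative ⇒ clockwise traversal).

-272.25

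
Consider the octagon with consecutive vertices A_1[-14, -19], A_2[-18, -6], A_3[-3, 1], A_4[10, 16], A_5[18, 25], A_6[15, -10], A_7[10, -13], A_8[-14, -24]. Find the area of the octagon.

Cross-terms: -258, -36, -58, -38, -555, -95, -422, -70  ⇒  Σ = -1532
Area = |Σ|/2 = 766.

766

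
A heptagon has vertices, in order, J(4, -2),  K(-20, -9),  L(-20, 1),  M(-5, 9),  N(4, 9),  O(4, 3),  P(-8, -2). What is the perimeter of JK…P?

|JK| = √((-24)² + (-7)²) = √625 = 25
|KL| = √((0)² + (10)²) = √100 = 10
|LM| = √((15)² + (8)²) = √289 = 17
|MN| = √((9)² + (0)²) = √81 = 9
|NO| = √((0)² + (-6)²) = √36 = 6
|OP| = √((-12)² + (-5)²) = √169 = 13
|PJ| = √((12)² + (0)²) = √144 = 12
Perimeter = 25 + 10 + 17 + 9 + 6 + 13 + 12 = 92.

92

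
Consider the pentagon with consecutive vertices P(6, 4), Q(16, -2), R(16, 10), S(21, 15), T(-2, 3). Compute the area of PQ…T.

106.5

Apply Gauss's area formula: 2A = Σ (x_i·y_{i+1} − x_{i+1}·y_i), indices taken mod 5.
P→Q: (6)(-2) − (16)(4) = -76
Q→R: (16)(10) − (16)(-2) = 192
R→S: (16)(15) − (21)(10) = 30
S→T: (21)(3) − (-2)(15) = 93
T→P: (-2)(4) − (6)(3) = -26
Σ = 213
Area = |Σ|/2 = 106.5.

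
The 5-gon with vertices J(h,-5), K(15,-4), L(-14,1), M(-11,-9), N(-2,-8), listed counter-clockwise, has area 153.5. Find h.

14

The doubled signed area Σ (x_i y_{i+1} − x_{i+1} y_i) is linear in h.
With h=0 it equals 251; the coefficient of h is 4 (from the two edges through J).
So 4·h + 251 = 2·153.5 = 307 ⇒ h = 14.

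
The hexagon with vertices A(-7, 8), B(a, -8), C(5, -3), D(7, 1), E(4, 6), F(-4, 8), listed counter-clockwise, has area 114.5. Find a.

1

The doubled signed area Σ (x_i y_{i+1} − x_{i+1} y_i) is linear in a.
With a=0 it equals 240; the coefficient of a is -11 (from the two edges through B).
So -11·a + 240 = 2·114.5 = 229 ⇒ a = 1.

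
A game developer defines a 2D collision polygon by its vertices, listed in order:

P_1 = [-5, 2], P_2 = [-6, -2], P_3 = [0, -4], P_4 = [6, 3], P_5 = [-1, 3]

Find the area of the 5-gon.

52

Apply the shoelace (surveyor's) formula: 2A = Σ (x_i·y_{i+1} − x_{i+1}·y_i), indices taken mod 5.
Cross-terms: 22, 24, 24, 21, 13  ⇒  Σ = 104
Area = |Σ|/2 = 52.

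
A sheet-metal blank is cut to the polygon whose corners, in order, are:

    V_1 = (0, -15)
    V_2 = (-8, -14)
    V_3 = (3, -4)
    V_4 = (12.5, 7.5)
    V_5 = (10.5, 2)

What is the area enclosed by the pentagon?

92.375

Apply the shoelace (surveyor's) formula: 2A = Σ (x_i·y_{i+1} − x_{i+1}·y_i), indices taken mod 5.
Cross-terms: -120, 74, 72.5, -53.75, -157.5  ⇒  Σ = -184.75
Area = |Σ|/2 = 92.375.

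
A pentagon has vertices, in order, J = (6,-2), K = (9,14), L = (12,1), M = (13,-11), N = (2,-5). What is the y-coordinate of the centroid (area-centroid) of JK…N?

-265/219

Apply Gauss's area formula. First the cross-terms c_i = x_i·y_{i+1} − x_{i+1}·y_i:
  102, -159, -145, -43, 26  ⇒  2A = -219, A = -109.5.
Then Σ (y_i + y_{i+1})·c_i = 795, so ȳ = 795 / (6·(-109.5)) = -265/219.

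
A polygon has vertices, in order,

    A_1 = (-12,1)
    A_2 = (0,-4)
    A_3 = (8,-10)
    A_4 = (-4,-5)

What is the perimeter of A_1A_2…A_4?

46

|A_1A_2| = √((12)² + (-5)²) = √169 = 13
|A_2A_3| = √((8)² + (-6)²) = √100 = 10
|A_3A_4| = √((-12)² + (5)²) = √169 = 13
|A_4A_1| = √((-8)² + (6)²) = √100 = 10
Perimeter = 13 + 10 + 13 + 10 = 46.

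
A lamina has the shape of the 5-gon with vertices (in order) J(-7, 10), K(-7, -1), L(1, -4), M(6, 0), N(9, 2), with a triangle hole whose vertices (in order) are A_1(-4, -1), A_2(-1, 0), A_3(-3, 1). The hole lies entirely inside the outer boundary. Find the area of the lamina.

120.5

Outer boundary:
Apply the shoelace (surveyor's) formula: 2A = Σ (x_i·y_{i+1} − x_{i+1}·y_i), indices taken mod 5.
Σ = (77) + (29) + (24) + (12) + (104) = 246
Area = |Σ|/2 = 123.
Hole:
Apply the surveyor's formula: 2A = Σ (x_i·y_{i+1} − x_{i+1}·y_i), indices taken mod 3.
Σ = (-1) + (-1) + (7) = 5
Area = |Σ|/2 = 2.5.
Net area = 123 − 2.5 = 120.5.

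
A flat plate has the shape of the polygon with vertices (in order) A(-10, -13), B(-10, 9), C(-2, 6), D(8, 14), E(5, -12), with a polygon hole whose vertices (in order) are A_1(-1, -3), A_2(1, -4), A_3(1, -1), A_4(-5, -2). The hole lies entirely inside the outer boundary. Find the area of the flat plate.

336.5

Outer boundary:
A→B: (-10)(9) − (-10)(-13) = -220
B→C: (-10)(6) − (-2)(9) = -42
C→D: (-2)(14) − (8)(6) = -76
D→E: (8)(-12) − (5)(14) = -166
E→A: (5)(-13) − (-10)(-12) = -185
Σ = -689
Area = |Σ|/2 = 344.5.
Hole:
Apply the surveyor's formula: 2A = Σ (x_i·y_{i+1} − x_{i+1}·y_i), indices taken mod 4.
Cross-terms: 7, 3, -7, 13  ⇒  Σ = 16
Area = |Σ|/2 = 8.
Net area = 344.5 − 8 = 336.5.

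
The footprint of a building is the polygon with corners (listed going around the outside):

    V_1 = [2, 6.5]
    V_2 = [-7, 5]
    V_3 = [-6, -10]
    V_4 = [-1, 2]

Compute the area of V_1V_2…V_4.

61.5

Apply the surveyor's formula: 2A = Σ (x_i·y_{i+1} − x_{i+1}·y_i), indices taken mod 4.
Σ = (55.5) + (100) + (-22) + (-10.5) = 123
Area = |Σ|/2 = 61.5.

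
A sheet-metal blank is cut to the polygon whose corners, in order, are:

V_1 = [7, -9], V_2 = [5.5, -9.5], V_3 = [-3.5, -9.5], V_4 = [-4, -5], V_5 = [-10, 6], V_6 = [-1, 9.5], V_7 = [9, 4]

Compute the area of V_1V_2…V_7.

Apply the shoelace formula: 2A = Σ (x_i·y_{i+1} − x_{i+1}·y_i), indices taken mod 7.
V_1→V_2: (7)(-9.5) − (5.5)(-9) = -17
V_2→V_3: (5.5)(-9.5) − (-3.5)(-9.5) = -85.5
V_3→V_4: (-3.5)(-5) − (-4)(-9.5) = -20.5
V_4→V_5: (-4)(6) − (-10)(-5) = -74
V_5→V_6: (-10)(9.5) − (-1)(6) = -89
V_6→V_7: (-1)(4) − (9)(9.5) = -89.5
V_7→V_1: (9)(-9) − (7)(4) = -109
Σ = -484.5
Area = |Σ|/2 = 242.25.

242.25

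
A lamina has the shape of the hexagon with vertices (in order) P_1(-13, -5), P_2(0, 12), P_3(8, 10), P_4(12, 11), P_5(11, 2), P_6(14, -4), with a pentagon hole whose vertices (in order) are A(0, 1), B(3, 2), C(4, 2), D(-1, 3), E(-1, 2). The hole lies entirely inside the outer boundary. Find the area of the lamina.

283

Outer boundary:
Apply Gauss's area formula: 2A = Σ (x_i·y_{i+1} − x_{i+1}·y_i), indices taken mod 6.
Σ = (-156) + (-96) + (-32) + (-97) + (-72) + (-122) = -575
Area = |Σ|/2 = 287.5.
Hole:
Apply the shoelace formula: 2A = Σ (x_i·y_{i+1} − x_{i+1}·y_i), indices taken mod 5.
Cross-terms: -3, -2, 14, 1, -1  ⇒  Σ = 9
Area = |Σ|/2 = 4.5.
Net area = 287.5 − 4.5 = 283.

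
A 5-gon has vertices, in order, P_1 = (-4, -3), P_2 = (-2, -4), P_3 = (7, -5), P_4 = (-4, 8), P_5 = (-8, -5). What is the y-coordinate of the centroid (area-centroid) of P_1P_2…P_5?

Apply the shoelace formula. First the cross-terms c_i = x_i·y_{i+1} − x_{i+1}·y_i:
  10, 38, 36, 84, 4  ⇒  2A = 172, A = 86.
Then Σ (y_i + y_{i+1})·c_i = -84, so ȳ = -84 / (6·86) = -7/43.

-7/43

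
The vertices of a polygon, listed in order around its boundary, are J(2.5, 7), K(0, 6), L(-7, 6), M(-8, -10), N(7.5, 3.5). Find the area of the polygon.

J→K: (2.5)(6) − (0)(7) = 15
K→L: (0)(6) − (-7)(6) = 42
L→M: (-7)(-10) − (-8)(6) = 118
M→N: (-8)(3.5) − (7.5)(-10) = 47
N→J: (7.5)(7) − (2.5)(3.5) = 43.75
Σ = 265.75
Area = |Σ|/2 = 132.875.

132.875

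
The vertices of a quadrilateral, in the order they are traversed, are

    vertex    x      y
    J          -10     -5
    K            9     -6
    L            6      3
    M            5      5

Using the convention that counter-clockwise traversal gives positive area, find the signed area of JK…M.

104

Apply the shoelace (surveyor's) formula: 2A = Σ (x_i·y_{i+1} − x_{i+1}·y_i), indices taken mod 4.
Σ = (105) + (63) + (15) + (25) = 208
Signed area = Σ/2 = 104 (positive ⇒ counter-clockwise traversal).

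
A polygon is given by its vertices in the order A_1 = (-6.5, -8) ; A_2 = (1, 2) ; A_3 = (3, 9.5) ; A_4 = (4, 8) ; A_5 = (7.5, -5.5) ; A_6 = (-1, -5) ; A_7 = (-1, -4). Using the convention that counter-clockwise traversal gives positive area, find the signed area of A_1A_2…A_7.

A_1→A_2: (-6.5)(2) − (1)(-8) = -5
A_2→A_3: (1)(9.5) − (3)(2) = 3.5
A_3→A_4: (3)(8) − (4)(9.5) = -14
A_4→A_5: (4)(-5.5) − (7.5)(8) = -82
A_5→A_6: (7.5)(-5) − (-1)(-5.5) = -43
A_6→A_7: (-1)(-4) − (-1)(-5) = -1
A_7→A_1: (-1)(-8) − (-6.5)(-4) = -18
Σ = -159.5
Signed area = Σ/2 = -79.75 (negative ⇒ clockwise traversal).

-79.75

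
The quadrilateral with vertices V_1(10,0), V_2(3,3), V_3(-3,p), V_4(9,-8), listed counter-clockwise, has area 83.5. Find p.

Write out the shoelace sum; only the two edges meeting at V_3 involve p:
2·Area = [(3·p − (-3)·3) + ((-3)·(-8) − 9·p)] + 110
       = -6·p + 143 = 167
⇒ p = -4.

-4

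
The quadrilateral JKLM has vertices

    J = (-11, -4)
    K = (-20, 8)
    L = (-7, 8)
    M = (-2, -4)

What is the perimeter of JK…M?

50

|JK| = √((-9)² + (12)²) = √225 = 15
|KL| = √((13)² + (0)²) = √169 = 13
|LM| = √((5)² + (-12)²) = √169 = 13
|MJ| = √((-9)² + (0)²) = √81 = 9
Perimeter = 15 + 13 + 13 + 9 = 50.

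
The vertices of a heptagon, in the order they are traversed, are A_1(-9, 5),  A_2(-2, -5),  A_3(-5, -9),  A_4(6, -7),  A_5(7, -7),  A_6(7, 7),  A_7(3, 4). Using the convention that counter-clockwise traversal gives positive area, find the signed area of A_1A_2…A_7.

Σ = (55) + (-7) + (89) + (7) + (98) + (7) + (51) = 300
Signed area = Σ/2 = 150 (positive ⇒ counter-clockwise traversal).

150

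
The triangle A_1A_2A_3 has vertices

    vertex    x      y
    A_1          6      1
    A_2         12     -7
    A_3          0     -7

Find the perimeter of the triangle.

32

|A_1A_2| = √((6)² + (-8)²) = √100 = 10
|A_2A_3| = √((-12)² + (0)²) = √144 = 12
|A_3A_1| = √((6)² + (8)²) = √100 = 10
Perimeter = 10 + 12 + 10 = 32.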